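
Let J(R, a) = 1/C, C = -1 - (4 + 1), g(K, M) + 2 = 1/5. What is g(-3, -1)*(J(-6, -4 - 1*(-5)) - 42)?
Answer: 759/10 ≈ 75.900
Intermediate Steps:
g(K, M) = -9/5 (g(K, M) = -2 + 1/5 = -2 + ⅕ = -9/5)
C = -6 (C = -1 - 1*5 = -1 - 5 = -6)
J(R, a) = -⅙ (J(R, a) = 1/(-6) = -⅙)
g(-3, -1)*(J(-6, -4 - 1*(-5)) - 42) = -9*(-⅙ - 42)/5 = -9/5*(-253/6) = 759/10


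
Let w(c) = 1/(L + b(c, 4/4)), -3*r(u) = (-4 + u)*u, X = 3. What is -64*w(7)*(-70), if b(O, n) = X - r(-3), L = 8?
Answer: 2240/9 ≈ 248.89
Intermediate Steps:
r(u) = -u*(-4 + u)/3 (r(u) = -(-4 + u)*u/3 = -u*(-4 + u)/3)
b(O, n) = 10 (b(O, n) = 3 - (-3)*(4 - 1*(-3))/3 = 3 - (-3)*(4 + 3)/3 = 3 - (-3)*7/3 = 3 - 1*(-7) = 3 + 7 = 10)
w(c) = 1/18 (w(c) = 1/(8 + 10) = 1/18)
-64*w(7)*(-70) = -64*1/18*(-70) = -32/9*(-70) = 2240/9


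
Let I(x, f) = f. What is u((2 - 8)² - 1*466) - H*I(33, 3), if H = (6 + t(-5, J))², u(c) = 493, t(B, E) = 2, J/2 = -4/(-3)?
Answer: 301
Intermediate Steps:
J = 8/3 (J = 2*(-4/(-3)) = 2*(-4*(-⅓)) = 2*(4/3) = 8/3 ≈ 2.6667)
H = 64 (H = (6 + 2)² = 8² = 64)
u((2 - 8)² - 1*466) - H*I(33, 3) = 493 - 64*3 = 493 - 1*192 = 493 - 192 = 301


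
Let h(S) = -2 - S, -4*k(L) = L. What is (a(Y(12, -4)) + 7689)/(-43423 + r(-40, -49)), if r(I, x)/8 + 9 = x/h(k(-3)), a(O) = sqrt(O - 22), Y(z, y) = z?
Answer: -28193/158959 - 11*I*sqrt(10)/476877 ≈ -0.17736 - 7.2943e-5*I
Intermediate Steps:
k(L) = -L/4
a(O) = sqrt(-22 + O)
r(I, x) = -72 - 32*x/11 (r(I, x) = -72 + 8*(x/(-2 - (-1)*(-3)/4)) = -72 + 8*(x/(-2 - 1*3/4)) = -72 + 8*(x/(-2 - 3/4)) = -72 + 8*(x/(-11/4)) = -72 + 8*(x*(-4/11)) = -72 + 8*(-4*x/11) = -72 - 32*x/11)
(a(Y(12, -4)) + 7689)/(-43423 + r(-40, -49)) = (sqrt(-22 + 12) + 7689)/(-43423 + (-72 - 32/11*(-49))) = (sqrt(-10) + 7689)/(-43423 + (-72 + 1568/11)) = (I*sqrt(10) + 7689)/(-43423 + 776/11) = (7689 + I*sqrt(10))/(-476877/11) = (7689 + I*sqrt(10))*(-11/476877) = -28193/158959 - 11*I*sqrt(10)/476877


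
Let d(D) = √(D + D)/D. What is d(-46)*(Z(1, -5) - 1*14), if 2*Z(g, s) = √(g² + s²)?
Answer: I*√23*(28 - √26)/46 ≈ 2.3876*I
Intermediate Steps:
Z(g, s) = √(g² + s²)/2
d(D) = √2/√D (d(D) = √(2*D)/D = (√2*√D)/D = √2/√D)
d(-46)*(Z(1, -5) - 1*14) = (√2/√(-46))*(√(1² + (-5)²)/2 - 1*14) = (√2*(-I*√46/46))*(√(1 + 25)/2 - 14) = (-I*√23/23)*(√26/2 - 14) = (-I*√23/23)*(-14 + √26/2) = -I*√23*(-14 + √26/2)/23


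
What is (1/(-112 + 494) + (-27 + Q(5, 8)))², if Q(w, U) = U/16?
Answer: 25613721/36481 ≈ 702.11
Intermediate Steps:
Q(w, U) = U/16 (Q(w, U) = U*(1/16) = U/16)
(1/(-112 + 494) + (-27 + Q(5, 8)))² = (1/(-112 + 494) + (-27 + (1/16)*8))² = (1/382 + (-27 + ½))² = (1/382 - 53/2)² = (-5061/191)² = 25613721/36481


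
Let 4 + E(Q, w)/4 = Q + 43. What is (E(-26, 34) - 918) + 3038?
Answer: 2172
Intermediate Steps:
E(Q, w) = 156 + 4*Q (E(Q, w) = -16 + 4*(Q + 43) = -16 + 4*(43 + Q) = -16 + (172 + 4*Q) = 156 + 4*Q)
(E(-26, 34) - 918) + 3038 = ((156 + 4*(-26)) - 918) + 3038 = ((156 - 104) - 918) + 3038 = (52 - 918) + 3038 = -866 + 3038 = 2172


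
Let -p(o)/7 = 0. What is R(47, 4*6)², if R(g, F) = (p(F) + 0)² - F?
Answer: 576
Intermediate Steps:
p(o) = 0 (p(o) = -7*0 = 0)
R(g, F) = -F (R(g, F) = (0 + 0)² - F = 0² - F = 0 - F = -F)
R(47, 4*6)² = (-4*6)² = (-1*24)² = (-24)² = 576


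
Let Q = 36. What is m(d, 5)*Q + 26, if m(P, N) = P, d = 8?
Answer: 314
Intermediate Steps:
m(d, 5)*Q + 26 = 8*36 + 26 = 288 + 26 = 314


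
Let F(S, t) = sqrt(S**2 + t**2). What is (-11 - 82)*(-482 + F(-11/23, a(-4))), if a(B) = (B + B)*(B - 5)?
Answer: 44826 - 93*sqrt(2742457)/23 ≈ 38130.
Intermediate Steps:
a(B) = 2*B*(-5 + B) (a(B) = (2*B)*(-5 + B) = 2*B*(-5 + B))
(-11 - 82)*(-482 + F(-11/23, a(-4))) = (-11 - 82)*(-482 + sqrt((-11/23)**2 + (2*(-4)*(-5 - 4))**2)) = -93*(-482 + sqrt((-11*1/23)**2 + (2*(-4)*(-9))**2)) = -93*(-482 + sqrt((-11/23)**2 + 72**2)) = -93*(-482 + sqrt(121/529 + 5184)) = -93*(-482 + sqrt(2742457/529)) = -93*(-482 + sqrt(2742457)/23) = 44826 - 93*sqrt(2742457)/23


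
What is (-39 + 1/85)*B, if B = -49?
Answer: 162386/85 ≈ 1910.4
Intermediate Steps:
(-39 + 1/85)*B = (-39 + 1/85)*(-49) = -3314/85*(-49) = 162386/85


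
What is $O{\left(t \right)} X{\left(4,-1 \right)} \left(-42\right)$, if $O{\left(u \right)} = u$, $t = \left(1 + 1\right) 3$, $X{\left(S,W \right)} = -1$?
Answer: $252$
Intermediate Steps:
$t = 6$ ($t = 2 \cdot 3 = 6$)
$O{\left(t \right)} X{\left(4,-1 \right)} \left(-42\right) = 6 \left(-1\right) \left(-42\right) = \left(-6\right) \left(-42\right) = 252$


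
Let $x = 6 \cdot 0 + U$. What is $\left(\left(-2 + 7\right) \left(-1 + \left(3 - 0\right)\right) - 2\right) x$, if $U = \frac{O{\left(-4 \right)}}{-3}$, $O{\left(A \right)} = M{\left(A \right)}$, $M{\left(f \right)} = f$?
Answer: $\frac{32}{3} \approx 10.667$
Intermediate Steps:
$O{\left(A \right)} = A$
$U = \frac{4}{3}$ ($U = - \frac{4}{-3} = \left(-4\right) \left(- \frac{1}{3}\right) = \frac{4}{3} \approx 1.3333$)
$x = \frac{4}{3}$ ($x = 6 \cdot 0 + \frac{4}{3} = 0 + \frac{4}{3} = \frac{4}{3} \approx 1.3333$)
$\left(\left(-2 + 7\right) \left(-1 + \left(3 - 0\right)\right) - 2\right) x = \left(\left(-2 + 7\right) \left(-1 + \left(3 - 0\right)\right) - 2\right) \frac{4}{3} = \left(5 \left(-1 + \left(3 + 0\right)\right) - 2\right) \frac{4}{3} = \left(5 \left(-1 + 3\right) - 2\right) \frac{4}{3} = \left(5 \cdot 2 - 2\right) \frac{4}{3} = \left(10 - 2\right) \frac{4}{3} = 8 \cdot \frac{4}{3} = \frac{32}{3}$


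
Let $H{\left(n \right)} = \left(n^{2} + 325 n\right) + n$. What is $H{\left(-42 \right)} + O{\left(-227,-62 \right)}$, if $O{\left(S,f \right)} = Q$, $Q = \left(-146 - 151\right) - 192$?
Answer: $-12417$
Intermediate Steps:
$H{\left(n \right)} = n^{2} + 326 n$
$Q = -489$ ($Q = -297 - 192 = -489$)
$O{\left(S,f \right)} = -489$
$H{\left(-42 \right)} + O{\left(-227,-62 \right)} = - 42 \left(326 - 42\right) - 489 = \left(-42\right) 284 - 489 = -11928 - 489 = -12417$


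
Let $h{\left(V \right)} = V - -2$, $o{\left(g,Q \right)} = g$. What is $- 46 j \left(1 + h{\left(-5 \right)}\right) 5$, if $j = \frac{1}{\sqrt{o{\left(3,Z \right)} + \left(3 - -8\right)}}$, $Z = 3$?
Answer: $\frac{230 \sqrt{14}}{7} \approx 122.94$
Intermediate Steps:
$h{\left(V \right)} = 2 + V$ ($h{\left(V \right)} = V + 2 = 2 + V$)
$j = \frac{\sqrt{14}}{14}$ ($j = \frac{1}{\sqrt{3 + \left(3 - -8\right)}} = \frac{1}{\sqrt{3 + \left(3 + 8\right)}} = \frac{1}{\sqrt{3 + 11}} = \frac{1}{\sqrt{14}} = \frac{\sqrt{14}}{14} \approx 0.26726$)
$- 46 j \left(1 + h{\left(-5 \right)}\right) 5 = - 46 \frac{\sqrt{14}}{14} \left(1 + \left(2 - 5\right)\right) 5 = - \frac{23 \sqrt{14}}{7} \left(1 - 3\right) 5 = - \frac{23 \sqrt{14}}{7} \left(\left(-2\right) 5\right) = - \frac{23 \sqrt{14}}{7} \left(-10\right) = \frac{230 \sqrt{14}}{7}$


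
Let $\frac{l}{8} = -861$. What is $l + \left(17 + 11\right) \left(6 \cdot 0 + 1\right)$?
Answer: $-6860$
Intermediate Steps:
$l = -6888$ ($l = 8 \left(-861\right) = -6888$)
$l + \left(17 + 11\right) \left(6 \cdot 0 + 1\right) = -6888 + \left(17 + 11\right) \left(6 \cdot 0 + 1\right) = -6888 + 28 \left(0 + 1\right) = -6888 + 28 \cdot 1 = -6888 + 28 = -6860$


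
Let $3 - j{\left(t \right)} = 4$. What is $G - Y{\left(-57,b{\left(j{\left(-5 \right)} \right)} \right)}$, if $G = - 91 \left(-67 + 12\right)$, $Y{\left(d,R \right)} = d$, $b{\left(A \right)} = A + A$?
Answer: $5062$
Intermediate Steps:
$j{\left(t \right)} = -1$ ($j{\left(t \right)} = 3 - 4 = -1$)
$b{\left(A \right)} = 2 A$
$G = 5005$ ($G = \left(-91\right) \left(-55\right) = 5005$)
$G - Y{\left(-57,b{\left(j{\left(-5 \right)} \right)} \right)} = 5005 - -57 = 5005 + 57 = 5062$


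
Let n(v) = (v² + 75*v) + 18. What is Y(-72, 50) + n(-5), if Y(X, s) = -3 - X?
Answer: -263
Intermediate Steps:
n(v) = 18 + v² + 75*v
Y(-72, 50) + n(-5) = (-3 - 1*(-72)) + (18 + (-5)² + 75*(-5)) = (-3 + 72) + (18 + 25 - 375) = 69 - 332 = -263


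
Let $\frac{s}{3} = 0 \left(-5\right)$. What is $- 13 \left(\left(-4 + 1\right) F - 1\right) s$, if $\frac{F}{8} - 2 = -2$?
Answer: $0$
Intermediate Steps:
$F = 0$ ($F = 16 + 8 \left(-2\right) = 16 - 16 = 0$)
$s = 0$ ($s = 3 \cdot 0 \left(-5\right) = 3 \cdot 0 = 0$)
$- 13 \left(\left(-4 + 1\right) F - 1\right) s = - 13 \left(\left(-4 + 1\right) 0 - 1\right) 0 = - 13 \left(\left(-3\right) 0 - 1\right) 0 = - 13 \left(0 - 1\right) 0 = \left(-13\right) \left(-1\right) 0 = 13 \cdot 0 = 0$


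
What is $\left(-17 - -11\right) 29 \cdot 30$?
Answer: $-5220$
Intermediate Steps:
$\left(-17 - -11\right) 29 \cdot 30 = \left(-17 + 11\right) 29 \cdot 30 = \left(-6\right) 29 \cdot 30 = \left(-174\right) 30 = -5220$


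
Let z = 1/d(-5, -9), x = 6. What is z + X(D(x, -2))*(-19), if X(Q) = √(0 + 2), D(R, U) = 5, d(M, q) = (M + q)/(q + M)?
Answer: 1 - 19*√2 ≈ -25.870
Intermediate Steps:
d(M, q) = 1 (d(M, q) = (M + q)/(M + q) = 1)
X(Q) = √2
z = 1 (z = 1/1 = 1)
z + X(D(x, -2))*(-19) = 1 + √2*(-19) = 1 - 19*√2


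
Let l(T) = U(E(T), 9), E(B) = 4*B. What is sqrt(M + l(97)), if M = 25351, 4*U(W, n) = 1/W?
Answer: sqrt(3816441041)/388 ≈ 159.22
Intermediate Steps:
U(W, n) = 1/(4*W)
l(T) = 1/(16*T) (l(T) = 1/(4*((4*T))) = (1/(4*T))/4 = 1/(16*T))
sqrt(M + l(97)) = sqrt(25351 + (1/16)/97) = sqrt(25351 + (1/16)*(1/97)) = sqrt(25351 + 1/1552) = sqrt(39344753/1552) = sqrt(3816441041)/388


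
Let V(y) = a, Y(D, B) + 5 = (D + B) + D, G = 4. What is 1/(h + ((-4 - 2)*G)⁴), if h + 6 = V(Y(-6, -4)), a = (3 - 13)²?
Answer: 1/331870 ≈ 3.0132e-6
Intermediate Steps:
Y(D, B) = -5 + B + 2*D (Y(D, B) = -5 + ((D + B) + D) = -5 + ((B + D) + D) = -5 + (B + 2*D) = -5 + B + 2*D)
a = 100 (a = (-10)² = 100)
V(y) = 100
h = 94 (h = -6 + 100 = 94)
1/(h + ((-4 - 2)*G)⁴) = 1/(94 + ((-4 - 2)*4)⁴) = 1/(94 + (-6*4)⁴) = 1/(94 + (-24)⁴) = 1/(94 + 331776) = 1/331870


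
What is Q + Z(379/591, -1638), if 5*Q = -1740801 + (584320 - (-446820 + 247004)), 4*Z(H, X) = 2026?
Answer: -381653/2 ≈ -1.9083e+5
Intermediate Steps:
Z(H, X) = 1013/2 (Z(H, X) = (1/4)*2026 = 1013/2)
Q = -191333 (Q = (-1740801 + (584320 - (-446820 + 247004)))/5 = (-1740801 + (584320 - 1*(-199816)))/5 = (-1740801 + (584320 + 199816))/5 = (-1740801 + 784136)/5 = (1/5)*(-956665) = -191333)
Q + Z(379/591, -1638) = -191333 + 1013/2 = -381653/2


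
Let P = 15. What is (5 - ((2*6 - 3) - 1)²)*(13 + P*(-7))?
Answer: 5428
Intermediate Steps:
(5 - ((2*6 - 3) - 1)²)*(13 + P*(-7)) = (5 - ((2*6 - 3) - 1)²)*(13 + 15*(-7)) = (5 - ((12 - 3) - 1)²)*(13 - 105) = (5 - (9 - 1)²)*(-92) = (5 - 1*8²)*(-92) = (5 - 1*64)*(-92) = (5 - 64)*(-92) = -59*(-92) = 5428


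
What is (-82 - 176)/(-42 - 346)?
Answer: 129/194 ≈ 0.66495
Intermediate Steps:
(-82 - 176)/(-42 - 346) = -258/(-388) = -258*(-1/388) = 129/194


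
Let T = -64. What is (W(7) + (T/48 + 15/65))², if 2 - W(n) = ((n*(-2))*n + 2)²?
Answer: 129160453321/1521 ≈ 8.4918e+7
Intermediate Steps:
W(n) = 2 - (2 - 2*n²)² (W(n) = 2 - ((n*(-2))*n + 2)² = 2 - ((-2*n)*n + 2)² = 2 - (-2*n² + 2)² = 2 - (2 - 2*n²)²)
(W(7) + (T/48 + 15/65))² = ((2 - 4*(-1 + 7²)²) + (-64/48 + 15/65))² = ((2 - 4*(-1 + 49)²) + (-64*1/48 + 15*(1/65)))² = ((2 - 4*48²) + (-4/3 + 3/13))² = ((2 - 4*2304) - 43/39)² = ((2 - 9216) - 43/39)² = (-9214 - 43/39)² = (-359389/39)² = 129160453321/1521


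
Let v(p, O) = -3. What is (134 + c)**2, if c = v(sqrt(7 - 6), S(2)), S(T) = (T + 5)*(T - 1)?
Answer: 17161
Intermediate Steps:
S(T) = (-1 + T)*(5 + T) (S(T) = (5 + T)*(-1 + T) = (-1 + T)*(5 + T))
c = -3
(134 + c)**2 = (134 - 3)**2 = 131**2 = 17161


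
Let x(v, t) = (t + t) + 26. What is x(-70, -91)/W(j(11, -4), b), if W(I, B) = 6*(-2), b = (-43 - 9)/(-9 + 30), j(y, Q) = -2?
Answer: 13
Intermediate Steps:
x(v, t) = 26 + 2*t (x(v, t) = 2*t + 26 = 26 + 2*t)
b = -52/21 ≈ -2.4762
W(I, B) = -12
x(-70, -91)/W(j(11, -4), b) = (26 + 2*(-91))/(-12) = (26 - 182)*(-1/12) = -156*(-1/12) = 13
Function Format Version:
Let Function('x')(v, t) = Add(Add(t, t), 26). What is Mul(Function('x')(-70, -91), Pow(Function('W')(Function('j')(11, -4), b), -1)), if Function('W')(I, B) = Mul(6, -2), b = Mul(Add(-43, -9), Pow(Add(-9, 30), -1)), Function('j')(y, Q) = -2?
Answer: 13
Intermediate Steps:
Function('x')(v, t) = Add(26, Mul(2, t)) (Function('x')(v, t) = Add(Mul(2, t), 26) = Add(26, Mul(2, t)))
b = Rational(-52, 21) (b = Mul(-52, Pow(21, -1)) = Mul(-52, Rational(1, 21)) = Rational(-52, 21) ≈ -2.4762)
Function('W')(I, B) = -12
Mul(Function('x')(-70, -91), Pow(Function('W')(Function('j')(11, -4), b), -1)) = Mul(Add(26, Mul(2, -91)), Pow(-12, -1)) = Mul(Add(26, -182), Rational(-1, 12)) = Mul(-156, Rational(-1, 12)) = 13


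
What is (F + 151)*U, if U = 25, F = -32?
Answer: 2975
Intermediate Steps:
(F + 151)*U = (-32 + 151)*25 = 119*25 = 2975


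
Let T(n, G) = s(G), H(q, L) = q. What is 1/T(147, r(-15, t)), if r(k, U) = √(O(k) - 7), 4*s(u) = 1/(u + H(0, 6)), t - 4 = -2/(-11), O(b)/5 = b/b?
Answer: 4*I*√2 ≈ 5.6569*I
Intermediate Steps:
O(b) = 5 (O(b) = 5*(b/b) = 5*1 = 5)
t = 46/11 (t = 4 - 2/(-11) = 4 - 2*(-1/11) = 4 + 2/11 = 46/11 ≈ 4.1818)
s(u) = 1/(4*u) (s(u) = 1/(4*(u + 0)) = 1/(4*u))
r(k, U) = I*√2 (r(k, U) = √(5 - 7) = √(-2) = I*√2)
T(n, G) = 1/(4*G)
1/T(147, r(-15, t)) = 1/(1/(4*((I*√2)))) = 1/((-I*√2/2)/4) = 1/(-I*√2/8) = 4*I*√2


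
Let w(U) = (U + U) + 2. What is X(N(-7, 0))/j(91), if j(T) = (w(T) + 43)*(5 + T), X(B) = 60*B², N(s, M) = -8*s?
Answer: 1960/227 ≈ 8.6344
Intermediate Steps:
w(U) = 2 + 2*U (w(U) = 2*U + 2 = 2 + 2*U)
j(T) = (5 + T)*(45 + 2*T) (j(T) = ((2 + 2*T) + 43)*(5 + T) = (45 + 2*T)*(5 + T) = (5 + T)*(45 + 2*T))
X(N(-7, 0))/j(91) = (60*(-8*(-7))²)/(225 + 2*91² + 55*91) = (60*56²)/(225 + 2*8281 + 5005) = (60*3136)/(225 + 16562 + 5005) = 188160/21792 = 188160*(1/21792) = 1960/227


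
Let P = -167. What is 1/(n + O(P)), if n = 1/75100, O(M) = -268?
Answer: -75100/20126799 ≈ -0.0037313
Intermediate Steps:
n = 1/75100 ≈ 1.3316e-5
1/(n + O(P)) = 1/(1/75100 - 268) = 1/(-20126799/75100) = -75100/20126799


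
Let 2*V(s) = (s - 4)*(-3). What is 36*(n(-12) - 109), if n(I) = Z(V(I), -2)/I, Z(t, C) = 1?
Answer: -3927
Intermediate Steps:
V(s) = 6 - 3*s/2 (V(s) = ((s - 4)*(-3))/2 = ((-4 + s)*(-3))/2 = (12 - 3*s)/2 = 6 - 3*s/2)
n(I) = 1/I
36*(n(-12) - 109) = 36*(1/(-12) - 109) = 36*(-1/12 - 109) = 36*(-1309/12) = -3927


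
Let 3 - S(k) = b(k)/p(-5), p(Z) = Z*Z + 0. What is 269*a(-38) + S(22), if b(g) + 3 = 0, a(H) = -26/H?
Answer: 88907/475 ≈ 187.17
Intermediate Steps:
p(Z) = Z**2 (p(Z) = Z**2 + 0 = Z**2)
b(g) = -3 (b(g) = -3 + 0 = -3)
S(k) = 78/25 (S(k) = 3 - (-3)/((-5)**2) = 3 - (-3)/25 = 3 - 1*(-3/25) = 3 + 3/25 = 78/25)
269*a(-38) + S(22) = 269*(-26/(-38)) + 78/25 = 269*(-26*(-1/38)) + 78/25 = 269*(13/19) + 78/25 = 3497/19 + 78/25 = 88907/475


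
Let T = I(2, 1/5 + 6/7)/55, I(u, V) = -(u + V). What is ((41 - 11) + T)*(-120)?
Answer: -1383432/385 ≈ -3593.3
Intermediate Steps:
I(u, V) = -V - u (I(u, V) = -(V + u) = -V - u)
T = -107/1925 (T = (-(1/5 + 6/7) - 1*2)/55 = (-(1*(1/5) + 6*(1/7)) - 2)*(1/55) = (-(1/5 + 6/7) - 2)*(1/55) = (-1*37/35 - 2)*(1/55) = (-37/35 - 2)*(1/55) = -107/35*1/55 = -107/1925 ≈ -0.055584)
((41 - 11) + T)*(-120) = ((41 - 11) - 107/1925)*(-120) = (30 - 107/1925)*(-120) = (57643/1925)*(-120) = -1383432/385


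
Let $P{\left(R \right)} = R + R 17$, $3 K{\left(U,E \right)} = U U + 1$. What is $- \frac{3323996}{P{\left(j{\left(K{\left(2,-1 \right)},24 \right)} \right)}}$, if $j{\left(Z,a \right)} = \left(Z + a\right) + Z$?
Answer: $- \frac{830999}{123} \approx -6756.1$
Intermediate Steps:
$K{\left(U,E \right)} = \frac{1}{3} + \frac{U^{2}}{3}$ ($K{\left(U,E \right)} = \frac{U U + 1}{3} = \frac{U^{2} + 1}{3} = \frac{1 + U^{2}}{3} = \frac{1}{3} + \frac{U^{2}}{3}$)
$j{\left(Z,a \right)} = a + 2 Z$
$P{\left(R \right)} = 18 R$ ($P{\left(R \right)} = R + 17 R = 18 R$)
$- \frac{3323996}{P{\left(j{\left(K{\left(2,-1 \right)},24 \right)} \right)}} = - \frac{3323996}{18 \left(24 + 2 \left(\frac{1}{3} + \frac{2^{2}}{3}\right)\right)} = - \frac{3323996}{18 \left(24 + 2 \left(\frac{1}{3} + \frac{1}{3} \cdot 4\right)\right)} = - \frac{3323996}{18 \left(24 + 2 \left(\frac{1}{3} + \frac{4}{3}\right)\right)} = - \frac{3323996}{18 \left(24 + 2 \cdot \frac{5}{3}\right)} = - \frac{3323996}{18 \left(24 + \frac{10}{3}\right)} = - \frac{3323996}{18 \cdot \frac{82}{3}} = - \frac{3323996}{492} = \left(-3323996\right) \frac{1}{492} = - \frac{830999}{123}$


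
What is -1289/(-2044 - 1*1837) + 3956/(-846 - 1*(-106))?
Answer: -3599844/717985 ≈ -5.0138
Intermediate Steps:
-1289/(-2044 - 1*1837) + 3956/(-846 - 1*(-106)) = -1289/(-2044 - 1837) + 3956/(-846 + 106) = -1289/(-3881) + 3956/(-740) = -1289*(-1/3881) + 3956*(-1/740) = 1289/3881 - 989/185 = -3599844/717985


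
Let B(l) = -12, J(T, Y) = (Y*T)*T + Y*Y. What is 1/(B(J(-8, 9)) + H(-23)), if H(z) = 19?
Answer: ⅐ ≈ 0.14286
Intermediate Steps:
J(T, Y) = Y² + Y*T² (J(T, Y) = (T*Y)*T + Y² = Y*T² + Y² = Y² + Y*T²)
1/(B(J(-8, 9)) + H(-23)) = 1/(-12 + 19) = 1/7 = ⅐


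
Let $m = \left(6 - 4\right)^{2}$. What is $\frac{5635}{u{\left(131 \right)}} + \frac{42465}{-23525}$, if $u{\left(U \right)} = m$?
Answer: $\frac{26478703}{18820} \approx 1406.9$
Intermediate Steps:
$m = 4$ ($m = 2^{2} = 4$)
$u{\left(U \right)} = 4$
$\frac{5635}{u{\left(131 \right)}} + \frac{42465}{-23525} = \frac{5635}{4} + \frac{42465}{-23525} = 5635 \cdot \frac{1}{4} + 42465 \left(- \frac{1}{23525}\right) = \frac{5635}{4} - \frac{8493}{4705} = \frac{26478703}{18820}$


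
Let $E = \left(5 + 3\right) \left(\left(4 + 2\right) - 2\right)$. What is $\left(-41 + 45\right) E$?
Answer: $128$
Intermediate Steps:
$E = 32$ ($E = 8 \left(6 - 2\right) = 8 \cdot 4 = 32$)
$\left(-41 + 45\right) E = \left(-41 + 45\right) 32 = 4 \cdot 32 = 128$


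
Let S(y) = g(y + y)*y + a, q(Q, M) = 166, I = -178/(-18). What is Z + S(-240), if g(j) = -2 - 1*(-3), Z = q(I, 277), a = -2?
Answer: -76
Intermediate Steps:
I = 89/9 (I = -178*(-1/18) = 89/9 ≈ 9.8889)
Z = 166
g(j) = 1 (g(j) = -2 + 3 = 1)
S(y) = -2 + y (S(y) = 1*y - 2 = y - 2 = -2 + y)
Z + S(-240) = 166 + (-2 - 240) = 166 - 242 = -76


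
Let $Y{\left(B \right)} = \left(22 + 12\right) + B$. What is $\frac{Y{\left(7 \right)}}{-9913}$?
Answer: $- \frac{41}{9913} \approx -0.004136$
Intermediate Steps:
$Y{\left(B \right)} = 34 + B$
$\frac{Y{\left(7 \right)}}{-9913} = \frac{34 + 7}{-9913} = 41 \left(- \frac{1}{9913}\right) = - \frac{41}{9913}$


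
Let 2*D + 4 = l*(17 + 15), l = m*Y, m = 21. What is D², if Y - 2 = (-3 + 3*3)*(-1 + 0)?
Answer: 1811716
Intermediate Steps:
Y = -4 (Y = 2 + (-3 + 3*3)*(-1 + 0) = 2 + (-3 + 9)*(-1) = 2 + 6*(-1) = 2 - 6 = -4)
l = -84 (l = 21*(-4) = -84)
D = -1346 (D = -2 + (-84*(17 + 15))/2 = -2 + (-84*32)/2 = -2 + (½)*(-2688) = -2 - 1344 = -1346)
D² = (-1346)² = 1811716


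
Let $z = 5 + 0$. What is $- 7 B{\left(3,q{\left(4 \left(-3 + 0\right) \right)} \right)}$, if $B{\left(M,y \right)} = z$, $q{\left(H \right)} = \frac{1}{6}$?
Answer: $-35$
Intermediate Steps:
$z = 5$
$q{\left(H \right)} = \frac{1}{6}$
$B{\left(M,y \right)} = 5$
$- 7 B{\left(3,q{\left(4 \left(-3 + 0\right) \right)} \right)} = \left(-7\right) 5 = -35$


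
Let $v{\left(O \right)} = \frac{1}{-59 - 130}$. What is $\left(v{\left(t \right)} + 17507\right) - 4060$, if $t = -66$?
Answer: $\frac{2541482}{189} \approx 13447.0$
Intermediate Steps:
$v{\left(O \right)} = - \frac{1}{189}$ ($v{\left(O \right)} = \frac{1}{-189} = - \frac{1}{189}$)
$\left(v{\left(t \right)} + 17507\right) - 4060 = \left(- \frac{1}{189} + 17507\right) - 4060 = \frac{3308822}{189} - 4060 = \frac{2541482}{189}$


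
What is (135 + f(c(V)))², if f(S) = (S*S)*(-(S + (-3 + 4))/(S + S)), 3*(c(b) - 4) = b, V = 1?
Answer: 1234321/81 ≈ 15239.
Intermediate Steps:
c(b) = 4 + b/3
f(S) = -S*(1 + S)/2 (f(S) = S²*(-(S + 1)/(2*S)) = S²*(-(1 + S)*1/(2*S)) = S²*(-(1 + S)/(2*S)) = -S*(1 + S)/2)
(135 + f(c(V)))² = (135 - (4 + (⅓)*1)*(1 + (4 + (⅓)*1))/2)² = (135 - (4 + ⅓)*(1 + (4 + ⅓))/2)² = (135 - ½*13/3*(1 + 13/3))² = (135 - ½*13/3*16/3)² = (135 - 104/9)² = (1111/9)² = 1234321/81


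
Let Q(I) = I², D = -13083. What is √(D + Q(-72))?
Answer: I*√7899 ≈ 88.876*I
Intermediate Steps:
√(D + Q(-72)) = √(-13083 + (-72)²) = √(-13083 + 5184) = √(-7899) = I*√7899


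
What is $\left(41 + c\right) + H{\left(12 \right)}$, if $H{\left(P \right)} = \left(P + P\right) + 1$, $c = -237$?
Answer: $-171$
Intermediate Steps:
$H{\left(P \right)} = 1 + 2 P$ ($H{\left(P \right)} = 2 P + 1 = 1 + 2 P$)
$\left(41 + c\right) + H{\left(12 \right)} = \left(41 - 237\right) + \left(1 + 2 \cdot 12\right) = -196 + \left(1 + 24\right) = -196 + 25 = -171$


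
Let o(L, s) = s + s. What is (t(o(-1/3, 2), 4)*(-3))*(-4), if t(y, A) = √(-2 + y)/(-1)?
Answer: -12*√2 ≈ -16.971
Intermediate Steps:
o(L, s) = 2*s
t(y, A) = -√(-2 + y) (t(y, A) = √(-2 + y)*(-1) = -√(-2 + y))
(t(o(-1/3, 2), 4)*(-3))*(-4) = (-√(-2 + 2*2)*(-3))*(-4) = (-√(-2 + 4)*(-3))*(-4) = (-√2*(-3))*(-4) = (3*√2)*(-4) = -12*√2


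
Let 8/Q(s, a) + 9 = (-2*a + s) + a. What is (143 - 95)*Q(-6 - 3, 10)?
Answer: -96/7 ≈ -13.714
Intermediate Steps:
Q(s, a) = 8/(-9 + s - a) (Q(s, a) = 8/(-9 + ((-2*a + s) + a)) = 8/(-9 + ((s - 2*a) + a)) = 8/(-9 + (s - a)) = 8/(-9 + s - a))
(143 - 95)*Q(-6 - 3, 10) = (143 - 95)*(8/(-9 + (-6 - 3) - 1*10)) = 48*(8/(-9 - 9 - 10)) = 48*(8/(-28)) = 48*(8*(-1/28)) = 48*(-2/7) = -96/7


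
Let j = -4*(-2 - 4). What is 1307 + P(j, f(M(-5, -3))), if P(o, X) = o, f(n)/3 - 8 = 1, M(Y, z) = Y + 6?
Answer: 1331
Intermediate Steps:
M(Y, z) = 6 + Y
f(n) = 27 (f(n) = 24 + 3*1 = 24 + 3 = 27)
j = 24 (j = -4*(-6) = 24)
1307 + P(j, f(M(-5, -3))) = 1307 + 24 = 1331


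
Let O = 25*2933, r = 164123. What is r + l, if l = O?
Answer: 237448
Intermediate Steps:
O = 73325
l = 73325
r + l = 164123 + 73325 = 237448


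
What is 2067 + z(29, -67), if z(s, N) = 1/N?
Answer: 138488/67 ≈ 2067.0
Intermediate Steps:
2067 + z(29, -67) = 2067 + 1/(-67) = 2067 - 1/67 = 138488/67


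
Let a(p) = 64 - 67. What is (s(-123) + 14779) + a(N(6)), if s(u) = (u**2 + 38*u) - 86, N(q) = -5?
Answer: 25145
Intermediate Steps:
a(p) = -3
s(u) = -86 + u**2 + 38*u
(s(-123) + 14779) + a(N(6)) = ((-86 + (-123)**2 + 38*(-123)) + 14779) - 3 = ((-86 + 15129 - 4674) + 14779) - 3 = (10369 + 14779) - 3 = 25148 - 3 = 25145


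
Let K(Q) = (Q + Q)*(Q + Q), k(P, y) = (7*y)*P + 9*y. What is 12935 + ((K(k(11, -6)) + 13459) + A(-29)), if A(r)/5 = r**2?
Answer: 1095623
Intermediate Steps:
A(r) = 5*r**2
k(P, y) = 9*y + 7*P*y (k(P, y) = 7*P*y + 9*y = 9*y + 7*P*y)
K(Q) = 4*Q**2 (K(Q) = (2*Q)*(2*Q) = 4*Q**2)
12935 + ((K(k(11, -6)) + 13459) + A(-29)) = 12935 + ((4*(-6*(9 + 7*11))**2 + 13459) + 5*(-29)**2) = 12935 + ((4*(-6*(9 + 77))**2 + 13459) + 5*841) = 12935 + ((4*(-6*86)**2 + 13459) + 4205) = 12935 + ((4*(-516)**2 + 13459) + 4205) = 12935 + ((4*266256 + 13459) + 4205) = 12935 + ((1065024 + 13459) + 4205) = 12935 + (1078483 + 4205) = 12935 + 1082688 = 1095623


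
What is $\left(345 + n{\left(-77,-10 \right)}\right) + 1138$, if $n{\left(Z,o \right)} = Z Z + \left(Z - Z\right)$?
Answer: $7412$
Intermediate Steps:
$n{\left(Z,o \right)} = Z^{2}$ ($n{\left(Z,o \right)} = Z^{2} + 0 = Z^{2}$)
$\left(345 + n{\left(-77,-10 \right)}\right) + 1138 = \left(345 + \left(-77\right)^{2}\right) + 1138 = \left(345 + 5929\right) + 1138 = 6274 + 1138 = 7412$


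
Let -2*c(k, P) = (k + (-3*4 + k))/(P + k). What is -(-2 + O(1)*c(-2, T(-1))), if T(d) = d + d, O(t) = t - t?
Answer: 2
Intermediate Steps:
O(t) = 0
T(d) = 2*d
c(k, P) = -(-12 + 2*k)/(2*(P + k)) (c(k, P) = -(k + (-3*4 + k))/(2*(P + k)) = -(k + (-12 + k))/(2*(P + k)) = -(-12 + 2*k)/(2*(P + k)))
-(-2 + O(1)*c(-2, T(-1))) = -(-2 + 0*((6 - 1*(-2))/(2*(-1) - 2))) = -(-2 + 0*((6 + 2)/(-2 - 2))) = -(-2 + 0*(8/(-4))) = -(-2 + 0*(-¼*8)) = -(-2 + 0*(-2)) = -(-2 + 0) = -1*(-2) = 2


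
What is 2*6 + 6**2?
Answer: 48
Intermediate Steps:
2*6 + 6**2 = 12 + 36 = 48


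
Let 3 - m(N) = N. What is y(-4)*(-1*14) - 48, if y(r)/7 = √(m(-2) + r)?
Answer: -146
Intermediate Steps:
m(N) = 3 - N
y(r) = 7*√(5 + r) (y(r) = 7*√((3 - 1*(-2)) + r) = 7*√((3 + 2) + r) = 7*√(5 + r))
y(-4)*(-1*14) - 48 = (7*√(5 - 4))*(-1*14) - 48 = (7*√1)*(-14) - 48 = (7*1)*(-14) - 48 = 7*(-14) - 48 = -98 - 48 = -146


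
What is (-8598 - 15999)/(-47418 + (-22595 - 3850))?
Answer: 2733/8207 ≈ 0.33301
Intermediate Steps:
(-8598 - 15999)/(-47418 + (-22595 - 3850)) = -24597/(-47418 - 26445) = -24597/(-73863) = -24597*(-1/73863) = 2733/8207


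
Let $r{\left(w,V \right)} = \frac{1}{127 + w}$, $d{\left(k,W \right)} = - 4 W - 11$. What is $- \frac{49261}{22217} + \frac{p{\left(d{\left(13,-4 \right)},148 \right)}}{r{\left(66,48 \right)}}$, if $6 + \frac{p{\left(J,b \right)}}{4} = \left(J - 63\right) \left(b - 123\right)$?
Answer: $- \frac{24972668205}{22217} \approx -1.124 \cdot 10^{6}$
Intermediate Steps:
$d{\left(k,W \right)} = -11 - 4 W$
$p{\left(J,b \right)} = -24 + 4 \left(-123 + b\right) \left(-63 + J\right)$ ($p{\left(J,b \right)} = -24 + 4 \left(J - 63\right) \left(b - 123\right) = -24 + 4 \left(-63 + J\right) \left(-123 + b\right) = -24 + 4 \left(-123 + b\right) \left(-63 + J\right)$)
$- \frac{49261}{22217} + \frac{p{\left(d{\left(13,-4 \right)},148 \right)}}{r{\left(66,48 \right)}} = - \frac{49261}{22217} + \frac{30972 - 492 \left(-11 - -16\right) - 37296 + 4 \left(-11 - -16\right) 148}{\frac{1}{127 + 66}} = \left(-49261\right) \frac{1}{22217} + \frac{30972 - 492 \left(-11 + 16\right) - 37296 + 4 \left(-11 + 16\right) 148}{\frac{1}{193}} = - \frac{49261}{22217} + \left(30972 - 2460 - 37296 + 4 \cdot 5 \cdot 148\right) \frac{1}{\frac{1}{193}} = - \frac{49261}{22217} + \left(30972 - 2460 - 37296 + 2960\right) 193 = - \frac{49261}{22217} - 1124032 = - \frac{24972668205}{22217}$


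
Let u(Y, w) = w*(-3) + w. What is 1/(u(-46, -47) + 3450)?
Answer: 1/3544 ≈ 0.00028217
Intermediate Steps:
u(Y, w) = -2*w (u(Y, w) = -3*w + w = -2*w)
1/(u(-46, -47) + 3450) = 1/(-2*(-47) + 3450) = 1/(94 + 3450) = 1/3544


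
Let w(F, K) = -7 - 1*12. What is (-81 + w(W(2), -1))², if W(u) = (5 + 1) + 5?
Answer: 10000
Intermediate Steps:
W(u) = 11 (W(u) = 6 + 5 = 11)
w(F, K) = -19 (w(F, K) = -7 - 12 = -19)
(-81 + w(W(2), -1))² = (-81 - 19)² = (-100)² = 10000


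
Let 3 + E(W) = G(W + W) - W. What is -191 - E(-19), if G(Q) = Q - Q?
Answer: -207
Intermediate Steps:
G(Q) = 0
E(W) = -3 - W (E(W) = -3 + (0 - W) = -3 - W)
-191 - E(-19) = -191 - (-3 - 1*(-19)) = -191 - (-3 + 19) = -191 - 1*16 = -191 - 16 = -207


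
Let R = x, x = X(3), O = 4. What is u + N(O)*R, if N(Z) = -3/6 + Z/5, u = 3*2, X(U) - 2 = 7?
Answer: 87/10 ≈ 8.7000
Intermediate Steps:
X(U) = 9 (X(U) = 2 + 7 = 9)
u = 6
x = 9
N(Z) = -½ + Z/5 (N(Z) = -3*⅙ + Z*(⅕) = -½ + Z/5)
R = 9
u + N(O)*R = 6 + (-½ + (⅕)*4)*9 = 6 + (-½ + ⅘)*9 = 6 + (3/10)*9 = 6 + 27/10 = 87/10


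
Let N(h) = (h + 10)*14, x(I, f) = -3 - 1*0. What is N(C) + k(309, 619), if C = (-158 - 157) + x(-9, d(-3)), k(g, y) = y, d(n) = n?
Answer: -3693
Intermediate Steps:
x(I, f) = -3 (x(I, f) = -3 + 0 = -3)
C = -318 (C = (-158 - 157) - 3 = -315 - 3 = -318)
N(h) = 140 + 14*h (N(h) = (10 + h)*14 = 140 + 14*h)
N(C) + k(309, 619) = (140 + 14*(-318)) + 619 = (140 - 4452) + 619 = -4312 + 619 = -3693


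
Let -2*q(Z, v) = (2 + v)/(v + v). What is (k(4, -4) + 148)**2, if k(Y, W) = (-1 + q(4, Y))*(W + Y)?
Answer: 21904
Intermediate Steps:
q(Z, v) = -(2 + v)/(4*v) (q(Z, v) = -(2 + v)/(2*(v + v)) = -(2 + v)/(2*(2*v)) = -(2 + v)*1/(2*v)/2 = -(2 + v)/(4*v))
k(Y, W) = (-1 + (-2 - Y)/(4*Y))*(W + Y)
(k(4, -4) + 148)**2 = ((1/4)*(4*(-2 - 5*4 - 4*(-4)) - 1*(-4)*(2 + 4))/4 + 148)**2 = ((1/4)*(1/4)*(4*(-2 - 20 + 16) - 1*(-4)*6) + 148)**2 = ((1/4)*(1/4)*(4*(-6) + 24) + 148)**2 = ((1/4)*(1/4)*(-24 + 24) + 148)**2 = ((1/4)*(1/4)*0 + 148)**2 = (0 + 148)**2 = 148**2 = 21904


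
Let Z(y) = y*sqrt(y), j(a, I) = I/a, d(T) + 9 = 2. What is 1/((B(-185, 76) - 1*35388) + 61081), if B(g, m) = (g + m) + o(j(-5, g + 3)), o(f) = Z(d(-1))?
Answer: 25584/654541399 + 7*I*sqrt(7)/654541399 ≈ 3.9087e-5 + 2.8295e-8*I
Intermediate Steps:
d(T) = -7 (d(T) = -9 + 2 = -7)
Z(y) = y**(3/2)
o(f) = -7*I*sqrt(7) (o(f) = (-7)**(3/2) = -7*I*sqrt(7))
B(g, m) = g + m - 7*I*sqrt(7) (B(g, m) = (g + m) - 7*I*sqrt(7) = g + m - 7*I*sqrt(7))
1/((B(-185, 76) - 1*35388) + 61081) = 1/(((-185 + 76 - 7*I*sqrt(7)) - 1*35388) + 61081) = 1/(((-109 - 7*I*sqrt(7)) - 35388) + 61081) = 1/((-35497 - 7*I*sqrt(7)) + 61081) = 1/(25584 - 7*I*sqrt(7))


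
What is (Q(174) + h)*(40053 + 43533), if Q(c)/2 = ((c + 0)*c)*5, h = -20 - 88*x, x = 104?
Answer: 24539846568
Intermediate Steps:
h = -9172 (h = -20 - 88*104 = -20 - 9152 = -9172)
Q(c) = 10*c² (Q(c) = 2*(((c + 0)*c)*5) = 2*((c*c)*5) = 2*(c²*5) = 2*(5*c²) = 10*c²)
(Q(174) + h)*(40053 + 43533) = (10*174² - 9172)*(40053 + 43533) = (10*30276 - 9172)*83586 = (302760 - 9172)*83586 = 293588*83586 = 24539846568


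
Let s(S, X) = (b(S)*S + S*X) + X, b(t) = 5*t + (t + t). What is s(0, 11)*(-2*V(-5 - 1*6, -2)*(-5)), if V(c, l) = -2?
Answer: -220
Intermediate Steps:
b(t) = 7*t (b(t) = 5*t + 2*t = 7*t)
s(S, X) = X + 7*S**2 + S*X (s(S, X) = ((7*S)*S + S*X) + X = (7*S**2 + S*X) + X = X + 7*S**2 + S*X)
s(0, 11)*(-2*V(-5 - 1*6, -2)*(-5)) = (11 + 7*0**2 + 0*11)*(-2*(-2)*(-5)) = (11 + 7*0 + 0)*(4*(-5)) = (11 + 0 + 0)*(-20) = 11*(-20) = -220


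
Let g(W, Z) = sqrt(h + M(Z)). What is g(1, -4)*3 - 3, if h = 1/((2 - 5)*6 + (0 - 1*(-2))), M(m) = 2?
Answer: -3 + 3*sqrt(31)/4 ≈ 1.1758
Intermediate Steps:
h = -1/16 (h = 1/(-3*6 + (0 + 2)) = 1/(-18 + 2) = 1/(-16) = -1/16 ≈ -0.062500)
g(W, Z) = sqrt(31)/4 (g(W, Z) = sqrt(-1/16 + 2) = sqrt(31/16) = sqrt(31)/4)
g(1, -4)*3 - 3 = (sqrt(31)/4)*3 - 3 = 3*sqrt(31)/4 - 3 = -3 + 3*sqrt(31)/4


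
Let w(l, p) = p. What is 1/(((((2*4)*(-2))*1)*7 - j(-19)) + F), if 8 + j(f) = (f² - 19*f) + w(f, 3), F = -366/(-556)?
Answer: -278/230279 ≈ -0.0012072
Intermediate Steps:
F = 183/278 (F = -366*(-1/556) = 183/278 ≈ 0.65827)
j(f) = -5 + f² - 19*f (j(f) = -8 + ((f² - 19*f) + 3) = -8 + (3 + f² - 19*f) = -5 + f² - 19*f)
1/(((((2*4)*(-2))*1)*7 - j(-19)) + F) = 1/(((((2*4)*(-2))*1)*7 - (-5 + (-19)² - 19*(-19))) + 183/278) = 1/((((8*(-2))*1)*7 - (-5 + 361 + 361)) + 183/278) = 1/((-16*1*7 - 1*717) + 183/278) = 1/((-16*7 - 717) + 183/278) = 1/((-112 - 717) + 183/278) = 1/(-829 + 183/278) = 1/(-230279/278) = -278/230279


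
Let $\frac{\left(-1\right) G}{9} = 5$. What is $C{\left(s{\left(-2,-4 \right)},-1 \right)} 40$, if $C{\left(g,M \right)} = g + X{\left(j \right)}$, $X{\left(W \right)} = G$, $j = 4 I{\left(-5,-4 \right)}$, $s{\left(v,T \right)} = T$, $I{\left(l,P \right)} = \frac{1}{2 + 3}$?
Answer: $-1960$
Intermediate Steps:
$I{\left(l,P \right)} = \frac{1}{5}$
$j = \frac{4}{5}$ ($j = 4 \cdot \frac{1}{5} = \frac{4}{5} \approx 0.8$)
$G = -45$ ($G = \left(-9\right) 5 = -45$)
$X{\left(W \right)} = -45$
$C{\left(g,M \right)} = -45 + g$ ($C{\left(g,M \right)} = g - 45 = -45 + g$)
$C{\left(s{\left(-2,-4 \right)},-1 \right)} 40 = \left(-45 - 4\right) 40 = \left(-49\right) 40 = -1960$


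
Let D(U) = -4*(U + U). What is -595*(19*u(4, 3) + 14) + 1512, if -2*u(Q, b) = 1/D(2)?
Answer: -229481/32 ≈ -7171.3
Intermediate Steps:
D(U) = -8*U
u(Q, b) = 1/32 (u(Q, b) = -1/(2*((-8*2))) = -½/(-16) = -½*(-1/16) = 1/32)
-595*(19*u(4, 3) + 14) + 1512 = -595*(19*(1/32) + 14) + 1512 = -595*(19/32 + 14) + 1512 = -595*467/32 + 1512 = -277865/32 + 1512 = -229481/32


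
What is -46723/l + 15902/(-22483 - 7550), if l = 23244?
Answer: -590952649/232695684 ≈ -2.5396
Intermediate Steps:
-46723/l + 15902/(-22483 - 7550) = -46723/23244 + 15902/(-22483 - 7550) = -46723*1/23244 + 15902/(-30033) = -46723/23244 + 15902*(-1/30033) = -46723/23244 - 15902/30033 = -590952649/232695684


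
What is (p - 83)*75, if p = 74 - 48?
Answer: -4275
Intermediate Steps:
p = 26
(p - 83)*75 = (26 - 83)*75 = -57*75 = -4275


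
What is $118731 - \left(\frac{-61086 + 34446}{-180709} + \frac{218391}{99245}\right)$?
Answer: $\frac{2129334819783336}{17934464705} \approx 1.1873 \cdot 10^{5}$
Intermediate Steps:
$118731 - \left(\frac{-61086 + 34446}{-180709} + \frac{218391}{99245}\right) = 118731 - \left(\left(-26640\right) \left(- \frac{1}{180709}\right) + 218391 \cdot \frac{1}{99245}\right) = 118731 - \left(\frac{26640}{180709} + \frac{218391}{99245}\right) = 118731 - \frac{42109106019}{17934464705} = \frac{2129334819783336}{17934464705}$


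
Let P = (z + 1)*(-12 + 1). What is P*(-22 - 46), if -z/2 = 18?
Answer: -26180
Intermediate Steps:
z = -36 (z = -2*18 = -36)
P = 385 (P = (-36 + 1)*(-12 + 1) = -35*(-11) = 385)
P*(-22 - 46) = 385*(-22 - 46) = 385*(-68) = -26180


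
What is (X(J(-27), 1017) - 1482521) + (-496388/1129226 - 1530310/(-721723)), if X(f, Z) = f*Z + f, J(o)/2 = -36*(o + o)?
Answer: 1008737470507262905/407494188199 ≈ 2.4755e+6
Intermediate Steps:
J(o) = -144*o (J(o) = 2*(-36*(o + o)) = 2*(-72*o) = -144*o)
X(f, Z) = f + Z*f (X(f, Z) = Z*f + f = f + Z*f)
(X(J(-27), 1017) - 1482521) + (-496388/1129226 - 1530310/(-721723)) = ((-144*(-27))*(1 + 1017) - 1482521) + (-496388/1129226 - 1530310/(-721723)) = (3888*1018 - 1482521) + (-496388*1/1129226 - 1530310*(-1/721723)) = (3957984 - 1482521) + (-248194/564613 + 1530310/721723) = 2475463 + 684905601768/407494188199 = 1008737470507262905/407494188199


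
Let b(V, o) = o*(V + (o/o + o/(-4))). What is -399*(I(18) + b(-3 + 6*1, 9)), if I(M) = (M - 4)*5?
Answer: -136857/4 ≈ -34214.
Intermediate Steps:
I(M) = -20 + 5*M (I(M) = (-4 + M)*5 = -20 + 5*M)
b(V, o) = o*(1 + V - o/4) (b(V, o) = o*(V + (1 + o*(-¼))) = o*(V + (1 - o/4)) = o*(1 + V - o/4))
-399*(I(18) + b(-3 + 6*1, 9)) = -399*((-20 + 5*18) + (¼)*9*(4 - 1*9 + 4*(-3 + 6*1))) = -399*((-20 + 90) + (¼)*9*(4 - 9 + 4*(-3 + 6))) = -399*(70 + (¼)*9*(4 - 9 + 4*3)) = -399*(70 + (¼)*9*(4 - 9 + 12)) = -399*(70 + (¼)*9*7) = -399*(70 + 63/4) = -399*343/4 = -136857/4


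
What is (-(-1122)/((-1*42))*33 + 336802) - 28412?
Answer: 2152559/7 ≈ 3.0751e+5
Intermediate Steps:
(-(-1122)/((-1*42))*33 + 336802) - 28412 = (-(-1122)/(-42)*33 + 336802) - 28412 = (-(-1122)*(-1)/42*33 + 336802) - 28412 = (-51*11/21*33 + 336802) - 28412 = (-187/7*33 + 336802) - 28412 = (-6171/7 + 336802) - 28412 = 2351443/7 - 28412 = 2152559/7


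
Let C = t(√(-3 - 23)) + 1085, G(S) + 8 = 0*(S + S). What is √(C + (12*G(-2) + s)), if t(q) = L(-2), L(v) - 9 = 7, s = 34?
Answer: √1039 ≈ 32.234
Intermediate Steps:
L(v) = 16 (L(v) = 9 + 7 = 16)
t(q) = 16
G(S) = -8 (G(S) = -8 + 0*(S + S) = -8 + 0*(2*S) = -8 + 0 = -8)
C = 1101 (C = 16 + 1085 = 1101)
√(C + (12*G(-2) + s)) = √(1101 + (12*(-8) + 34)) = √(1101 + (-96 + 34)) = √(1101 - 62) = √1039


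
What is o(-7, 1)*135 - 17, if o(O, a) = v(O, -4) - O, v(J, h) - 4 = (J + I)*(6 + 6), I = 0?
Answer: -9872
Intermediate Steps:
v(J, h) = 4 + 12*J (v(J, h) = 4 + (J + 0)*(6 + 6) = 4 + J*12 = 4 + 12*J)
o(O, a) = 4 + 11*O (o(O, a) = (4 + 12*O) - O = 4 + 11*O)
o(-7, 1)*135 - 17 = (4 + 11*(-7))*135 - 17 = (4 - 77)*135 - 17 = -73*135 - 17 = -9855 - 17 = -9872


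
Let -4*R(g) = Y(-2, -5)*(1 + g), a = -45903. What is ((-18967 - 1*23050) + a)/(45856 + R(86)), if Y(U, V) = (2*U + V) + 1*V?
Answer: -175840/92321 ≈ -1.9047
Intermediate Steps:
Y(U, V) = 2*U + 2*V (Y(U, V) = (V + 2*U) + V = 2*U + 2*V)
R(g) = 7/2 + 7*g/2 (R(g) = -(2*(-2) + 2*(-5))*(1 + g)/4 = -(-4 - 10)*(1 + g)/4 = -(-7)*(1 + g)/2 = -(-14 - 14*g)/4 = 7/2 + 7*g/2)
((-18967 - 1*23050) + a)/(45856 + R(86)) = ((-18967 - 1*23050) - 45903)/(45856 + (7/2 + (7/2)*86)) = ((-18967 - 23050) - 45903)/(45856 + (7/2 + 301)) = (-42017 - 45903)/(45856 + 609/2) = -87920/92321/2 = -87920*2/92321 = -175840/92321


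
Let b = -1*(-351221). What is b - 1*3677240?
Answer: -3326019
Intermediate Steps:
b = 351221
b - 1*3677240 = 351221 - 1*3677240 = 351221 - 3677240 = -3326019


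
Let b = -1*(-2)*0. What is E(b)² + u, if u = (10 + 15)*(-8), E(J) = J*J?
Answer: -200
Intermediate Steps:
b = 0 (b = 2*0 = 0)
E(J) = J²
u = -200 (u = 25*(-8) = -200)
E(b)² + u = (0²)² - 200 = 0² - 200 = 0 - 200 = -200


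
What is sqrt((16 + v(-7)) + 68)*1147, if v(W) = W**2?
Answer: 1147*sqrt(133) ≈ 13228.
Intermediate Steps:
sqrt((16 + v(-7)) + 68)*1147 = sqrt((16 + (-7)**2) + 68)*1147 = sqrt((16 + 49) + 68)*1147 = sqrt(65 + 68)*1147 = sqrt(133)*1147 = 1147*sqrt(133)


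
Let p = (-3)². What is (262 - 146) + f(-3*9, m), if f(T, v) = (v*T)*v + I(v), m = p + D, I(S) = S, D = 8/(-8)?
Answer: -1604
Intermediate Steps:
D = -1 (D = 8*(-⅛) = -1)
p = 9
m = 8 (m = 9 - 1 = 8)
f(T, v) = v + T*v² (f(T, v) = (v*T)*v + v = (T*v)*v + v = T*v² + v = v + T*v²)
(262 - 146) + f(-3*9, m) = (262 - 146) + 8*(1 - 3*9*8) = 116 + 8*(1 - 27*8) = 116 + 8*(1 - 216) = 116 + 8*(-215) = 116 - 1720 = -1604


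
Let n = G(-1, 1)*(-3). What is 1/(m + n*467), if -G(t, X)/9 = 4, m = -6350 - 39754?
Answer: 1/4332 ≈ 0.00023084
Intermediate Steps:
m = -46104
G(t, X) = -36 (G(t, X) = -9*4 = -36)
n = 108 (n = -36*(-3) = 108)
1/(m + n*467) = 1/(-46104 + 108*467) = 1/(-46104 + 50436) = 1/4332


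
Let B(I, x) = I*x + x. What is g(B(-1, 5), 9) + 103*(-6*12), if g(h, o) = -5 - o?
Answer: -7430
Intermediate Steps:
B(I, x) = x + I*x
g(B(-1, 5), 9) + 103*(-6*12) = (-5 - 1*9) + 103*(-6*12) = (-5 - 9) + 103*(-72) = -14 - 7416 = -7430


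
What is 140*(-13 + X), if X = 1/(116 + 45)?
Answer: -41840/23 ≈ -1819.1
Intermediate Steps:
X = 1/161 ≈ 0.0062112
140*(-13 + X) = 140*(-13 + 1/161) = 140*(-2092/161) = -41840/23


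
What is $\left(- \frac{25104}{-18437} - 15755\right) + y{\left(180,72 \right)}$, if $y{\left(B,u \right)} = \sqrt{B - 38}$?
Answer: $- \frac{290449831}{18437} + \sqrt{142} \approx -15742.0$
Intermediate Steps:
$y{\left(B,u \right)} = \sqrt{-38 + B}$
$\left(- \frac{25104}{-18437} - 15755\right) + y{\left(180,72 \right)} = \left(- \frac{25104}{-18437} - 15755\right) + \sqrt{-38 + 180} = \left(\left(-25104\right) \left(- \frac{1}{18437}\right) - 15755\right) + \sqrt{142} = \left(\frac{25104}{18437} - 15755\right) + \sqrt{142} = - \frac{290449831}{18437} + \sqrt{142}$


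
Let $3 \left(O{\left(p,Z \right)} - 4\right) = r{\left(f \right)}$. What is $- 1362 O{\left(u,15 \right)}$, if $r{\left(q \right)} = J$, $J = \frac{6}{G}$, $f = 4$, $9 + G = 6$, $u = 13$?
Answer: $-4540$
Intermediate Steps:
$G = -3$ ($G = -9 + 6 = -3$)
$J = -2$ ($J = \frac{6}{-3} = 6 \left(- \frac{1}{3}\right) = -2$)
$r{\left(q \right)} = -2$
$O{\left(p,Z \right)} = \frac{10}{3}$ ($O{\left(p,Z \right)} = 4 + \frac{1}{3} \left(-2\right) = 4 - \frac{2}{3} = \frac{10}{3}$)
$- 1362 O{\left(u,15 \right)} = \left(-1362\right) \frac{10}{3} = -4540$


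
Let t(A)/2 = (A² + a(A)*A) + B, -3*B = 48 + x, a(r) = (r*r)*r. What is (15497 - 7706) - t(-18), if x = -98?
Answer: -608527/3 ≈ -2.0284e+5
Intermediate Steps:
a(r) = r³ (a(r) = r²*r = r³)
B = 50/3 (B = -(48 - 98)/3 = -⅓*(-50) = 50/3 ≈ 16.667)
t(A) = 100/3 + 2*A² + 2*A⁴ (t(A) = 2*((A² + A³*A) + 50/3) = 2*((A² + A⁴) + 50/3) = 2*(50/3 + A² + A⁴) = 100/3 + 2*A² + 2*A⁴)
(15497 - 7706) - t(-18) = (15497 - 7706) - (100/3 + 2*(-18)² + 2*(-18)⁴) = 7791 - (100/3 + 2*324 + 2*104976) = 7791 - (100/3 + 648 + 209952) = 7791 - 1*631900/3 = 7791 - 631900/3 = -608527/3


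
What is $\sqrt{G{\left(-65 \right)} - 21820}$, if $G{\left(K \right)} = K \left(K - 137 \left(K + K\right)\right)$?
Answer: $i \sqrt{1175245} \approx 1084.1 i$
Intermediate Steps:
$G{\left(K \right)} = - 273 K^{2}$ ($G{\left(K \right)} = K \left(K - 137 \cdot 2 K\right) = K \left(K - 274 K\right) = K \left(- 273 K\right) = - 273 K^{2}$)
$\sqrt{G{\left(-65 \right)} - 21820} = \sqrt{- 273 \left(-65\right)^{2} - 21820} = \sqrt{\left(-273\right) 4225 - 21820} = \sqrt{-1153425 - 21820} = \sqrt{-1175245} = i \sqrt{1175245}$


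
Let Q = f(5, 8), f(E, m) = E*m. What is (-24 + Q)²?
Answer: 256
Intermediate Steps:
Q = 40 (Q = 5*8 = 40)
(-24 + Q)² = (-24 + 40)² = 16² = 256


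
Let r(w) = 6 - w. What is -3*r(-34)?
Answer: -120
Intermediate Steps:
-3*r(-34) = -3*(6 - 1*(-34)) = -3*(6 + 34) = -3*40 = -120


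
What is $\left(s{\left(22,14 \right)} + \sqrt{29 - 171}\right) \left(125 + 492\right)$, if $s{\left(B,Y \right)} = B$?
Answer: $13574 + 617 i \sqrt{142} \approx 13574.0 + 7352.4 i$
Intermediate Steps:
$\left(s{\left(22,14 \right)} + \sqrt{29 - 171}\right) \left(125 + 492\right) = \left(22 + \sqrt{29 - 171}\right) \left(125 + 492\right) = \left(22 + \sqrt{-142}\right) 617 = \left(22 + i \sqrt{142}\right) 617 = 13574 + 617 i \sqrt{142}$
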